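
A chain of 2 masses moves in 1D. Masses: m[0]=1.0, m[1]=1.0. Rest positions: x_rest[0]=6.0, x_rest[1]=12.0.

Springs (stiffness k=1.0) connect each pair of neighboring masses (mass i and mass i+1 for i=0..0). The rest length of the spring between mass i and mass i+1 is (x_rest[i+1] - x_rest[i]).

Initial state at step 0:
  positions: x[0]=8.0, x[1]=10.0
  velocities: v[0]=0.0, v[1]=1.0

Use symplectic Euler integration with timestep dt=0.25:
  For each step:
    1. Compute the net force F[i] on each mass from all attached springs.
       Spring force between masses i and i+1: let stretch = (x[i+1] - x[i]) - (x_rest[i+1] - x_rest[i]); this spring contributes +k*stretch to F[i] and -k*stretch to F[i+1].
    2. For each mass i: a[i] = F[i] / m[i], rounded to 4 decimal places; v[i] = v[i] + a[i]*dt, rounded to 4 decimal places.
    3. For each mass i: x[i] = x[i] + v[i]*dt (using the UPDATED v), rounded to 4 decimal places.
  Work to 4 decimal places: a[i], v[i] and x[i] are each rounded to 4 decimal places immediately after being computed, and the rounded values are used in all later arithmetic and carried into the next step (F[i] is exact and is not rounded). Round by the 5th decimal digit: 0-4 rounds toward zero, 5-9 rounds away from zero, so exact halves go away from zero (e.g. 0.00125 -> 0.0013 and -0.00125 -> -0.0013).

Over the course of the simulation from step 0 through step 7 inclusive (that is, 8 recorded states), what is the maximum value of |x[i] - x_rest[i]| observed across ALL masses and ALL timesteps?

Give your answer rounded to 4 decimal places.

Answer: 2.8998

Derivation:
Step 0: x=[8.0000 10.0000] v=[0.0000 1.0000]
Step 1: x=[7.7500 10.5000] v=[-1.0000 2.0000]
Step 2: x=[7.2969 11.2031] v=[-1.8125 2.8125]
Step 3: x=[6.7129 12.0371] v=[-2.3360 3.3360]
Step 4: x=[6.0867 12.9134] v=[-2.5050 3.5050]
Step 5: x=[5.5121 13.7380] v=[-2.2983 3.2983]
Step 6: x=[5.0767 14.4235] v=[-1.7418 2.7418]
Step 7: x=[4.8504 14.8998] v=[-0.9051 1.9051]
Max displacement = 2.8998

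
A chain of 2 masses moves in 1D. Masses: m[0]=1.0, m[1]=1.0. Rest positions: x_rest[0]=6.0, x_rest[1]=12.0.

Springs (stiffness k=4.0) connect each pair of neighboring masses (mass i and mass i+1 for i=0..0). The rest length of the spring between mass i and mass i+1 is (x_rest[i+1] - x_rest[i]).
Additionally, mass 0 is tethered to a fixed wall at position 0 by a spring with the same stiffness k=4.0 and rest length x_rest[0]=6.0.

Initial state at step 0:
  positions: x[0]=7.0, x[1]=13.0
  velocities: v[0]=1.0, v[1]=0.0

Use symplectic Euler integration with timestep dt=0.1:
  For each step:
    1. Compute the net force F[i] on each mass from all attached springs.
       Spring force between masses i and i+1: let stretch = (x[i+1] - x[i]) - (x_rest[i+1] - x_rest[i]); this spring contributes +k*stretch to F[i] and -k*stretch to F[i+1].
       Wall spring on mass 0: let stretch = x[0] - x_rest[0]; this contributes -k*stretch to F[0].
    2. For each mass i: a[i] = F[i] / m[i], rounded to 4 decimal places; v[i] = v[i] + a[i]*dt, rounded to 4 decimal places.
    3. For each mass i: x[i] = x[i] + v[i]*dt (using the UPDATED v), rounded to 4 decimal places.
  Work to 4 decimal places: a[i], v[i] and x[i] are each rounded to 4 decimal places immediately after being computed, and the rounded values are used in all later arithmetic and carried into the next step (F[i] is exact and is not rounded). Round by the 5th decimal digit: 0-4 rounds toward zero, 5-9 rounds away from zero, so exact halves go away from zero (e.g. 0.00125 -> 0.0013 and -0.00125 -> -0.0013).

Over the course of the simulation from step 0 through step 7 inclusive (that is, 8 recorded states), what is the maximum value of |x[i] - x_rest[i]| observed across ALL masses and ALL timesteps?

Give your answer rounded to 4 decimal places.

Step 0: x=[7.0000 13.0000] v=[1.0000 0.0000]
Step 1: x=[7.0600 13.0000] v=[0.6000 0.0000]
Step 2: x=[7.0752 13.0024] v=[0.1520 0.0240]
Step 3: x=[7.0445 13.0077] v=[-0.3072 0.0531]
Step 4: x=[6.9705 13.0145] v=[-0.7397 0.0678]
Step 5: x=[6.8595 13.0195] v=[-1.1103 0.0502]
Step 6: x=[6.7205 13.0181] v=[-1.3901 -0.0138]
Step 7: x=[6.5646 13.0048] v=[-1.5593 -0.1328]
Max displacement = 1.0752

Answer: 1.0752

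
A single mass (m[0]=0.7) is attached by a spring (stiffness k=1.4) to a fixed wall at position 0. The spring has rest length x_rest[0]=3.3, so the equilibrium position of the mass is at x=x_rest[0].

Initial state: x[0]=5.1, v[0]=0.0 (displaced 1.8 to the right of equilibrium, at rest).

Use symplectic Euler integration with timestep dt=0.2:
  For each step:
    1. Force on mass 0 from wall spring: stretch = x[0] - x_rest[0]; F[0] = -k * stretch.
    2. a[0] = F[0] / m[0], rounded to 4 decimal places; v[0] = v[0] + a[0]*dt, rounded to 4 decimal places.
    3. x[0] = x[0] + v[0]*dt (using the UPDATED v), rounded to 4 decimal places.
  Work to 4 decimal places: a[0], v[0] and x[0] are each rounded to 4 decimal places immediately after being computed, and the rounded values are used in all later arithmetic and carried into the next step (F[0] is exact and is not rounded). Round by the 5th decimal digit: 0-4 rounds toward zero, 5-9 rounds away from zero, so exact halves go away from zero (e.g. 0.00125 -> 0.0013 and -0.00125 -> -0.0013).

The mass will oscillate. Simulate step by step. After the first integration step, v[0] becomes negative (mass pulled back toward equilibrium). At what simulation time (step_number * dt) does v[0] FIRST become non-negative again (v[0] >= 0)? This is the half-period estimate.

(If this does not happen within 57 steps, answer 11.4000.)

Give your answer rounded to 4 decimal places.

Step 0: x=[5.1000] v=[0.0000]
Step 1: x=[4.9560] v=[-0.7200]
Step 2: x=[4.6795] v=[-1.3824]
Step 3: x=[4.2927] v=[-1.9342]
Step 4: x=[3.8264] v=[-2.3313]
Step 5: x=[3.3180] v=[-2.5419]
Step 6: x=[2.8082] v=[-2.5491]
Step 7: x=[2.3377] v=[-2.3524]
Step 8: x=[1.9442] v=[-1.9675]
Step 9: x=[1.6592] v=[-1.4252]
Step 10: x=[1.5054] v=[-0.7689]
Step 11: x=[1.4952] v=[-0.0511]
Step 12: x=[1.6294] v=[0.6708]
First v>=0 after going negative at step 12, time=2.4000

Answer: 2.4000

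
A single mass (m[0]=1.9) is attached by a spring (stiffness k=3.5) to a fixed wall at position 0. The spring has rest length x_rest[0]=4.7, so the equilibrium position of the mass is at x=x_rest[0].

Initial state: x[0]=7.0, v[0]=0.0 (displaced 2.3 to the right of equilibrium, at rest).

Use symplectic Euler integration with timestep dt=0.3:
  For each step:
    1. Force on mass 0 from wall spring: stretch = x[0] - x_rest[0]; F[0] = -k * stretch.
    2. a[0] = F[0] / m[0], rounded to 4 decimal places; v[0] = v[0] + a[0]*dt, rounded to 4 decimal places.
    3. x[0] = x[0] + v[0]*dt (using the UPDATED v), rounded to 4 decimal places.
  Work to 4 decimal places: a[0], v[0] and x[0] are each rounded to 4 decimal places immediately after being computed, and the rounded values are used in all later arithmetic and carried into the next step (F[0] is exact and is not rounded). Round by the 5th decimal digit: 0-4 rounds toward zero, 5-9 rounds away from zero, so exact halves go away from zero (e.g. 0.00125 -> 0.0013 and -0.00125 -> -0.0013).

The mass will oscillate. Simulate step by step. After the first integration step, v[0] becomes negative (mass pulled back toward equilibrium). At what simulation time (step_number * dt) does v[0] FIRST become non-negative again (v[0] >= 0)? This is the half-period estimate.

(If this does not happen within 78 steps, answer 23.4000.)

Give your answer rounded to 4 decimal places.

Answer: 2.4000

Derivation:
Step 0: x=[7.0000] v=[0.0000]
Step 1: x=[6.6187] v=[-1.2710]
Step 2: x=[5.9193] v=[-2.3313]
Step 3: x=[5.0178] v=[-3.0051]
Step 4: x=[4.0636] v=[-3.1807]
Step 5: x=[3.2149] v=[-2.8290]
Step 6: x=[2.6124] v=[-2.0083]
Step 7: x=[2.3560] v=[-0.8546]
Step 8: x=[2.4882] v=[0.4408]
First v>=0 after going negative at step 8, time=2.4000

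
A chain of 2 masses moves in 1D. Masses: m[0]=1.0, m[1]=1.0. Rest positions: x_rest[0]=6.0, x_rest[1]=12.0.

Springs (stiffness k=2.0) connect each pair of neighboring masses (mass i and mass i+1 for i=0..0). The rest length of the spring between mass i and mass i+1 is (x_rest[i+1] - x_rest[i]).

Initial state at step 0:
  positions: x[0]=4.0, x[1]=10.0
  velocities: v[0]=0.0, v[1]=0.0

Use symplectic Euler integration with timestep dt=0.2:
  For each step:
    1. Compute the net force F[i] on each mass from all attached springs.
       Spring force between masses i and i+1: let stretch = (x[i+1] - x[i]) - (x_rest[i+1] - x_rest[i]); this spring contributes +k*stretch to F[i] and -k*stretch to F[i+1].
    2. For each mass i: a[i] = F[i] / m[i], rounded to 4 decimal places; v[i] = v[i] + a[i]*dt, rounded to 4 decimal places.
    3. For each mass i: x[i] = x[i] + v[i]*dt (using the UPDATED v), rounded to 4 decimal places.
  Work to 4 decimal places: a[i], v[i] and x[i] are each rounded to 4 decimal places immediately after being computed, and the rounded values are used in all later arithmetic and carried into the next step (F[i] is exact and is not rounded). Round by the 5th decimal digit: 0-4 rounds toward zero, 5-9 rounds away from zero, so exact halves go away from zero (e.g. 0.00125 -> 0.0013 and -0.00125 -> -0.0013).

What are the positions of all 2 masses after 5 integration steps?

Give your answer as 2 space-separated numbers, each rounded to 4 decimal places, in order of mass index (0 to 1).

Step 0: x=[4.0000 10.0000] v=[0.0000 0.0000]
Step 1: x=[4.0000 10.0000] v=[0.0000 0.0000]
Step 2: x=[4.0000 10.0000] v=[0.0000 0.0000]
Step 3: x=[4.0000 10.0000] v=[0.0000 0.0000]
Step 4: x=[4.0000 10.0000] v=[0.0000 0.0000]
Step 5: x=[4.0000 10.0000] v=[0.0000 0.0000]

Answer: 4.0000 10.0000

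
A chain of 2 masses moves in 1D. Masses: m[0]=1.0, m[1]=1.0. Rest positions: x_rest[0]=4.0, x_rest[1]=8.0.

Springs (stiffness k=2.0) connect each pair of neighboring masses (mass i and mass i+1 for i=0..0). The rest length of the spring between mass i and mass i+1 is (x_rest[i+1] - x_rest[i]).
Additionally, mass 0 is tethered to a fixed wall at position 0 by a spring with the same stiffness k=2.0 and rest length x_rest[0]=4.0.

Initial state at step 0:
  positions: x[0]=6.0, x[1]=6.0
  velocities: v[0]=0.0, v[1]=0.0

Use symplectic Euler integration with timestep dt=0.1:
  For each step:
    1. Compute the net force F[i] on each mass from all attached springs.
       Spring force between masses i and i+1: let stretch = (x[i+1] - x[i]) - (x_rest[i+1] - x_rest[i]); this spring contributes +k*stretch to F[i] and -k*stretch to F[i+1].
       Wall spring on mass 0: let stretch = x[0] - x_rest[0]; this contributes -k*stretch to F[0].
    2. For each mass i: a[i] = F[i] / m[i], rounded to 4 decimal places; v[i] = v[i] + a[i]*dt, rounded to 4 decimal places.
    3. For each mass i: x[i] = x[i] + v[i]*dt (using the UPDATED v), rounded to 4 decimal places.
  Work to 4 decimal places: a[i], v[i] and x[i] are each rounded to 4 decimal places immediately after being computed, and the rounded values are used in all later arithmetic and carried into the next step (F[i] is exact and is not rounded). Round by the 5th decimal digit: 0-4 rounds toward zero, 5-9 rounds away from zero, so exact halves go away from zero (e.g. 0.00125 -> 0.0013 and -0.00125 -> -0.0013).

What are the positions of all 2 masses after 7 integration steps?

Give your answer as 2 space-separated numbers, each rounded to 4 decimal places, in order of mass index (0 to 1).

Step 0: x=[6.0000 6.0000] v=[0.0000 0.0000]
Step 1: x=[5.8800 6.0800] v=[-1.2000 0.8000]
Step 2: x=[5.6464 6.2360] v=[-2.3360 1.5600]
Step 3: x=[5.3117 6.4602] v=[-3.3474 2.2421]
Step 4: x=[4.8937 6.7414] v=[-4.1800 2.8124]
Step 5: x=[4.4148 7.0657] v=[-4.7892 3.2429]
Step 6: x=[3.9006 7.4170] v=[-5.1420 3.5127]
Step 7: x=[3.3787 7.7779] v=[-5.2188 3.6094]

Answer: 3.3787 7.7779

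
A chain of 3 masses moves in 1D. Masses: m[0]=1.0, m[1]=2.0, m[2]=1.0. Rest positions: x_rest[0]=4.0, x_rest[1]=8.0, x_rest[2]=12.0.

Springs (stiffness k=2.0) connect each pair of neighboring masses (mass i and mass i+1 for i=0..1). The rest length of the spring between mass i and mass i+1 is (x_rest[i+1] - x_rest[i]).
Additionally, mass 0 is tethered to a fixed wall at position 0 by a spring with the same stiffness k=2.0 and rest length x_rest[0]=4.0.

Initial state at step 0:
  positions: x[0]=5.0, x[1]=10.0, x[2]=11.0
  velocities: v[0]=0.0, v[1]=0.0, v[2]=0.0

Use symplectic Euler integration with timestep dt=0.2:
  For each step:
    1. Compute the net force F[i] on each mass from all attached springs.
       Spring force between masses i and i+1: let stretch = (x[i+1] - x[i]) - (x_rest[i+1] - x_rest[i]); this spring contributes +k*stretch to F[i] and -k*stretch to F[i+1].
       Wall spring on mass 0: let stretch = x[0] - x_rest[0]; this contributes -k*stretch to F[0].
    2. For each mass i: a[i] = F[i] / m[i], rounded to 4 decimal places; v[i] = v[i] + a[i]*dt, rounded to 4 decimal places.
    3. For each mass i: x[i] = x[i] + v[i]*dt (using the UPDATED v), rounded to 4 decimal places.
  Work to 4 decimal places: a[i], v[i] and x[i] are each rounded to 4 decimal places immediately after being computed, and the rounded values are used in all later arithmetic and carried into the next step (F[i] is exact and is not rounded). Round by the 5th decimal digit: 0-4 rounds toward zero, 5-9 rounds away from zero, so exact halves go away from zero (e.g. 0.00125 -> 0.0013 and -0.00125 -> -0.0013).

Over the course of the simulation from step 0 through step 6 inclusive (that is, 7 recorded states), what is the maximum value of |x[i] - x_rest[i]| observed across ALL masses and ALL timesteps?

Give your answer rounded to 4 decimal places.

Answer: 2.1381

Derivation:
Step 0: x=[5.0000 10.0000 11.0000] v=[0.0000 0.0000 0.0000]
Step 1: x=[5.0000 9.8400 11.2400] v=[0.0000 -0.8000 1.2000]
Step 2: x=[4.9872 9.5424 11.6880] v=[-0.0640 -1.4880 2.2400]
Step 3: x=[4.9398 9.1484 12.2844] v=[-0.2368 -1.9699 2.9818]
Step 4: x=[4.8339 8.7115 12.9499] v=[-0.5293 -2.1844 3.3274]
Step 5: x=[4.6515 8.2891 13.5963] v=[-0.9118 -2.1122 3.2320]
Step 6: x=[4.3880 7.9334 14.1381] v=[-1.3174 -1.7783 2.7091]
Max displacement = 2.1381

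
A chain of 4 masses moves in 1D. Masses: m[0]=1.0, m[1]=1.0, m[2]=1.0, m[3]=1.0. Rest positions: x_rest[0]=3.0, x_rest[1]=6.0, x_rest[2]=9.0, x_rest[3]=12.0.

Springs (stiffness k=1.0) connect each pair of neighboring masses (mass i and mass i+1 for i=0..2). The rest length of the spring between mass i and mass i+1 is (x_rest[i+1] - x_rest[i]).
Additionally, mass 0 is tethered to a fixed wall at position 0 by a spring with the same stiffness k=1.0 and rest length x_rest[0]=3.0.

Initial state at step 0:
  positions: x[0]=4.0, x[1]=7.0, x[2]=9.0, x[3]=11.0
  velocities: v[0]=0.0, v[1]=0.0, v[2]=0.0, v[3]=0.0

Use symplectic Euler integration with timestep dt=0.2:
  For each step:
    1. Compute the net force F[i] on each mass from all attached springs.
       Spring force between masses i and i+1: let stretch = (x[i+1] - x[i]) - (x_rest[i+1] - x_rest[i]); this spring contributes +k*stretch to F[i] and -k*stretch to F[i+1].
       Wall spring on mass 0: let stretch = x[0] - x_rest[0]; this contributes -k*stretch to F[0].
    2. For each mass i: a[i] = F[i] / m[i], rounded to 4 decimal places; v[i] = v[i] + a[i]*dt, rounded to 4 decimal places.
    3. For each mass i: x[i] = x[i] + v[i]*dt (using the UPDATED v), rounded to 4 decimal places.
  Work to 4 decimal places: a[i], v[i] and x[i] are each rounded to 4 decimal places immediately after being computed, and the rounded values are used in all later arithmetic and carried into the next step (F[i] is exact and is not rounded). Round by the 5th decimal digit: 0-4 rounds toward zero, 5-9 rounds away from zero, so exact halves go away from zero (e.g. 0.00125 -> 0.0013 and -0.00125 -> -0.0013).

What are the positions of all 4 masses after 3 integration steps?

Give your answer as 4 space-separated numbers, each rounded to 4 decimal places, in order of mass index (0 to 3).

Answer: 3.7679 6.7679 9.0000 11.2321

Derivation:
Step 0: x=[4.0000 7.0000 9.0000 11.0000] v=[0.0000 0.0000 0.0000 0.0000]
Step 1: x=[3.9600 6.9600 9.0000 11.0400] v=[-0.2000 -0.2000 0.0000 0.2000]
Step 2: x=[3.8816 6.8816 9.0000 11.1184] v=[-0.3920 -0.3920 0.0000 0.3920]
Step 3: x=[3.7679 6.7679 9.0000 11.2321] v=[-0.5683 -0.5683 0.0000 0.5683]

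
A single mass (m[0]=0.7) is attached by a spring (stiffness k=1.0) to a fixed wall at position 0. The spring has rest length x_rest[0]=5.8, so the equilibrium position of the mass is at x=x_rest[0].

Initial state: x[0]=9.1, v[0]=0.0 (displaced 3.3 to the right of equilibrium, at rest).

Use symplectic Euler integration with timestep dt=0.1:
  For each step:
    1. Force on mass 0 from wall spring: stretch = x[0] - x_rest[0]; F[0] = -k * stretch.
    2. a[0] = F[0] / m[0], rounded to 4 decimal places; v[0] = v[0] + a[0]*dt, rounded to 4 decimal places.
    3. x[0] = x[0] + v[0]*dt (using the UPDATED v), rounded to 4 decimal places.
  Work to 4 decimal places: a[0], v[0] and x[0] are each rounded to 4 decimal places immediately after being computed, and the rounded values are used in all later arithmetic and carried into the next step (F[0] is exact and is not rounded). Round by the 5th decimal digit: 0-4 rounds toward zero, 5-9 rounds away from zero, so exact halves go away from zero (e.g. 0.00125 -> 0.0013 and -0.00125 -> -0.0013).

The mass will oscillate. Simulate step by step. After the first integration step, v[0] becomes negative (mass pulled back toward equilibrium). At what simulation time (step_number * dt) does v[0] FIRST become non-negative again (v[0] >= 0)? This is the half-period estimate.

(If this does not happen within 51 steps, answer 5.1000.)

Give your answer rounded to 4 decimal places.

Answer: 2.7000

Derivation:
Step 0: x=[9.1000] v=[0.0000]
Step 1: x=[9.0529] v=[-0.4714]
Step 2: x=[8.9593] v=[-0.9361]
Step 3: x=[8.8206] v=[-1.3874]
Step 4: x=[8.6387] v=[-1.8189]
Step 5: x=[8.4163] v=[-2.2244]
Step 6: x=[8.1565] v=[-2.5982]
Step 7: x=[7.8630] v=[-2.9348]
Step 8: x=[7.5401] v=[-3.2295]
Step 9: x=[7.1923] v=[-3.4781]
Step 10: x=[6.8246] v=[-3.6770]
Step 11: x=[6.4423] v=[-3.8234]
Step 12: x=[6.0508] v=[-3.9152]
Step 13: x=[5.6557] v=[-3.9510]
Step 14: x=[5.2627] v=[-3.9304]
Step 15: x=[4.8773] v=[-3.8536]
Step 16: x=[4.5051] v=[-3.7218]
Step 17: x=[4.1514] v=[-3.5368]
Step 18: x=[3.8213] v=[-3.3013]
Step 19: x=[3.5194] v=[-3.0186]
Step 20: x=[3.2501] v=[-2.6928]
Step 21: x=[3.0173] v=[-2.3285]
Step 22: x=[2.8242] v=[-1.9310]
Step 23: x=[2.6736] v=[-1.5059]
Step 24: x=[2.5677] v=[-1.0593]
Step 25: x=[2.5080] v=[-0.5975]
Step 26: x=[2.4953] v=[-0.1272]
Step 27: x=[2.5298] v=[0.3449]
First v>=0 after going negative at step 27, time=2.7000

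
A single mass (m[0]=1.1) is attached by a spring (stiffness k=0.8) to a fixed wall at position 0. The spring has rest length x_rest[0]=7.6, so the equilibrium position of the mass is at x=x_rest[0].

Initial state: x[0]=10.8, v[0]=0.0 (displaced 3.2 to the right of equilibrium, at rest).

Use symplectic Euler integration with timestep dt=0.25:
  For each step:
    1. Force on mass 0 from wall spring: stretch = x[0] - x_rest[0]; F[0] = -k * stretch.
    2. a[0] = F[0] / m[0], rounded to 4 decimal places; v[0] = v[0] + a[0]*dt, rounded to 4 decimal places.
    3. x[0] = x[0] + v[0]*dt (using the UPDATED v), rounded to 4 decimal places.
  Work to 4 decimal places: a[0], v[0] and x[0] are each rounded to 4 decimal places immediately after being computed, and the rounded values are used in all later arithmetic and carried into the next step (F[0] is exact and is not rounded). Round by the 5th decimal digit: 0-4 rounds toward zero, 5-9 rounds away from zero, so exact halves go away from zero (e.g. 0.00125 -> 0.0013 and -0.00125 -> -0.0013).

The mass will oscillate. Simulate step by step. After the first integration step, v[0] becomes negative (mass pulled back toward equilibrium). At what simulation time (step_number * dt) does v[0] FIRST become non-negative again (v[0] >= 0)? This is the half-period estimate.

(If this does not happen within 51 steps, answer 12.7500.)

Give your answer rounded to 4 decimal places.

Step 0: x=[10.8000] v=[0.0000]
Step 1: x=[10.6546] v=[-0.5818]
Step 2: x=[10.3703] v=[-1.1372]
Step 3: x=[9.9601] v=[-1.6409]
Step 4: x=[9.4426] v=[-2.0700]
Step 5: x=[8.8414] v=[-2.4050]
Step 6: x=[8.1837] v=[-2.6307]
Step 7: x=[7.4995] v=[-2.7368]
Step 8: x=[6.8199] v=[-2.7185]
Step 9: x=[6.1757] v=[-2.5767]
Step 10: x=[5.5963] v=[-2.3177]
Step 11: x=[5.1080] v=[-1.9534]
Step 12: x=[4.7329] v=[-1.5003]
Step 13: x=[4.4882] v=[-0.9790]
Step 14: x=[4.3849] v=[-0.4132]
Step 15: x=[4.4278] v=[0.1714]
First v>=0 after going negative at step 15, time=3.7500

Answer: 3.7500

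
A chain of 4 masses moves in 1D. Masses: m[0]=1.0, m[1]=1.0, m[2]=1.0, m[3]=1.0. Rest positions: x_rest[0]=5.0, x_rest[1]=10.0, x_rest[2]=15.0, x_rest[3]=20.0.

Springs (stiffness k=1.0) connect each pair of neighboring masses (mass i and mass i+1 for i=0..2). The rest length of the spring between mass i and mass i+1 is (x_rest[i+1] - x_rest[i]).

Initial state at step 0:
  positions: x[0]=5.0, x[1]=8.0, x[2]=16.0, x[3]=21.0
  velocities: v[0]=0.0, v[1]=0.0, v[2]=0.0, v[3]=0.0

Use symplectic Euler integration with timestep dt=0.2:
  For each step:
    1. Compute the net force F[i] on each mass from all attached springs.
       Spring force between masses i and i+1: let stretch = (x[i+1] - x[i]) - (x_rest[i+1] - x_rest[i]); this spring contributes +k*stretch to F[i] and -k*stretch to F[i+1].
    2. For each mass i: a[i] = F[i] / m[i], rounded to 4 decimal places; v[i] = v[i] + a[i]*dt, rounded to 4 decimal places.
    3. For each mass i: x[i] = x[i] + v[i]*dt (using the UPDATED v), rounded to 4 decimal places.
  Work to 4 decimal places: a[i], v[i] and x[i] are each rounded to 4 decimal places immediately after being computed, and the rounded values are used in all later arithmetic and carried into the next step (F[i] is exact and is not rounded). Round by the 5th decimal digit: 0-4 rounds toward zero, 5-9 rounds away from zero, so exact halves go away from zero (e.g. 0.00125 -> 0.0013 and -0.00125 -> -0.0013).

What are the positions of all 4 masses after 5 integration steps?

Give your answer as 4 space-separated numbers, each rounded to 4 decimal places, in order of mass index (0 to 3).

Step 0: x=[5.0000 8.0000 16.0000 21.0000] v=[0.0000 0.0000 0.0000 0.0000]
Step 1: x=[4.9200 8.2000 15.8800 21.0000] v=[-0.4000 1.0000 -0.6000 0.0000]
Step 2: x=[4.7712 8.5760 15.6576 20.9952] v=[-0.7440 1.8800 -1.1120 -0.0240]
Step 3: x=[4.5746 9.0831 15.3654 20.9769] v=[-0.9830 2.5354 -1.4608 -0.0915]
Step 4: x=[4.3583 9.6611 15.0464 20.9341] v=[-1.0813 2.8902 -1.5950 -0.2138]
Step 5: x=[4.1542 10.2424 14.7475 20.8558] v=[-1.0207 2.9067 -1.4945 -0.3913]

Answer: 4.1542 10.2424 14.7475 20.8558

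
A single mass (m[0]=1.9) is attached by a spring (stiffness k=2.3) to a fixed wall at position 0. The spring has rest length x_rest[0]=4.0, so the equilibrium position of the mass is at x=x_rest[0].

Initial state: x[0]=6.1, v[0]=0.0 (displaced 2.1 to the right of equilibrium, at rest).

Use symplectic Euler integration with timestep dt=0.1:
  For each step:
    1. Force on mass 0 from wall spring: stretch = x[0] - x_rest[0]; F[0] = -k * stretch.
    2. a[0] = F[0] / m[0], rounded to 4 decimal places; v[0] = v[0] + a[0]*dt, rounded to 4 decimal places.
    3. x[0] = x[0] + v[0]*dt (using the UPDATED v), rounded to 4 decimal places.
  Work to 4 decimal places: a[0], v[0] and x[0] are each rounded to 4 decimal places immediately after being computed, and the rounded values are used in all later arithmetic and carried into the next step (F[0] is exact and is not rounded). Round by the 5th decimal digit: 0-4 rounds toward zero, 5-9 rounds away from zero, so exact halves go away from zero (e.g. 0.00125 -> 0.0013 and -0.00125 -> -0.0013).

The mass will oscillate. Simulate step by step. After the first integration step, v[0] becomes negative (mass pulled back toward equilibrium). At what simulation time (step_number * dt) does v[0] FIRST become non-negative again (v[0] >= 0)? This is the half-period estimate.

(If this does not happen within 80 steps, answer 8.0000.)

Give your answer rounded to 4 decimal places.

Step 0: x=[6.1000] v=[0.0000]
Step 1: x=[6.0746] v=[-0.2542]
Step 2: x=[6.0241] v=[-0.5053]
Step 3: x=[5.9491] v=[-0.7503]
Step 4: x=[5.8505] v=[-0.9862]
Step 5: x=[5.7295] v=[-1.2102]
Step 6: x=[5.5875] v=[-1.4196]
Step 7: x=[5.4263] v=[-1.6118]
Step 8: x=[5.2479] v=[-1.7845]
Step 9: x=[5.0543] v=[-1.9356]
Step 10: x=[4.8480] v=[-2.0632]
Step 11: x=[4.6314] v=[-2.1659]
Step 12: x=[4.4072] v=[-2.2423]
Step 13: x=[4.1780] v=[-2.2916]
Step 14: x=[3.9467] v=[-2.3132]
Step 15: x=[3.7160] v=[-2.3068]
Step 16: x=[3.4888] v=[-2.2724]
Step 17: x=[3.2678] v=[-2.2105]
Step 18: x=[3.0556] v=[-2.1219]
Step 19: x=[2.8548] v=[-2.0076]
Step 20: x=[2.6679] v=[-1.8690]
Step 21: x=[2.4971] v=[-1.7078]
Step 22: x=[2.3445] v=[-1.5259]
Step 23: x=[2.2120] v=[-1.3255]
Step 24: x=[2.1011] v=[-1.1091]
Step 25: x=[2.0132] v=[-0.8792]
Step 26: x=[1.9493] v=[-0.6387]
Step 27: x=[1.9103] v=[-0.3905]
Step 28: x=[1.8966] v=[-0.1375]
Step 29: x=[1.9083] v=[0.1171]
First v>=0 after going negative at step 29, time=2.9000

Answer: 2.9000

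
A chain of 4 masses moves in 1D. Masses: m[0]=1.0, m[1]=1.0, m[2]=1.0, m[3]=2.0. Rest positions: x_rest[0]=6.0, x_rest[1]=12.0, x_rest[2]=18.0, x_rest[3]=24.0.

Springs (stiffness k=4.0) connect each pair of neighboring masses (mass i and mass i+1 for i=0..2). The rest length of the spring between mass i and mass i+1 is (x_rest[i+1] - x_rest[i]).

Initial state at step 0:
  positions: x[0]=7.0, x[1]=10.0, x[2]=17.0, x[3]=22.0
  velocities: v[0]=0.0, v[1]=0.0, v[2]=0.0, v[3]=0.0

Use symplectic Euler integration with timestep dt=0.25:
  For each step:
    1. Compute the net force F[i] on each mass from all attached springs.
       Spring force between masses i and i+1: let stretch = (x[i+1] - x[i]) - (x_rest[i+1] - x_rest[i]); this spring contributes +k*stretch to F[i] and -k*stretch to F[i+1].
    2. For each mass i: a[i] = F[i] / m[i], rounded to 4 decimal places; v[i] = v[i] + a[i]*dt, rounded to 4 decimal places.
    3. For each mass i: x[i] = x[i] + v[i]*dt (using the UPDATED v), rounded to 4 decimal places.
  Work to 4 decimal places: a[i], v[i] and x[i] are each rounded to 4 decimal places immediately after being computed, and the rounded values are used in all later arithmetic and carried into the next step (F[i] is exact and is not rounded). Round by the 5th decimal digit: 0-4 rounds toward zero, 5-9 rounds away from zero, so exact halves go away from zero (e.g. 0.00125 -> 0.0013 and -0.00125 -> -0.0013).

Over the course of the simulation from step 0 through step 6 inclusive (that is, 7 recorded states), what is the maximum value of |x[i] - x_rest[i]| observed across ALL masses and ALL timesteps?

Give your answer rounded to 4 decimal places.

Step 0: x=[7.0000 10.0000 17.0000 22.0000] v=[0.0000 0.0000 0.0000 0.0000]
Step 1: x=[6.2500 11.0000 16.5000 22.1250] v=[-3.0000 4.0000 -2.0000 0.5000]
Step 2: x=[5.1875 12.1875 16.0313 22.2969] v=[-4.2500 4.7500 -1.8750 0.6875]
Step 3: x=[4.3750 12.5860 16.1680 22.4356] v=[-3.2500 1.5938 0.5468 0.5547]
Step 4: x=[4.1153 11.8272 16.9761 22.5408] v=[-1.0390 -3.0352 3.2324 0.4209]
Step 5: x=[4.2835 10.4277 17.8882 22.7005] v=[0.6729 -5.5982 3.6482 0.6386]
Step 6: x=[4.4878 9.3572 18.1382 23.0086] v=[0.8171 -4.2819 1.0000 1.2325]
Max displacement = 2.6428

Answer: 2.6428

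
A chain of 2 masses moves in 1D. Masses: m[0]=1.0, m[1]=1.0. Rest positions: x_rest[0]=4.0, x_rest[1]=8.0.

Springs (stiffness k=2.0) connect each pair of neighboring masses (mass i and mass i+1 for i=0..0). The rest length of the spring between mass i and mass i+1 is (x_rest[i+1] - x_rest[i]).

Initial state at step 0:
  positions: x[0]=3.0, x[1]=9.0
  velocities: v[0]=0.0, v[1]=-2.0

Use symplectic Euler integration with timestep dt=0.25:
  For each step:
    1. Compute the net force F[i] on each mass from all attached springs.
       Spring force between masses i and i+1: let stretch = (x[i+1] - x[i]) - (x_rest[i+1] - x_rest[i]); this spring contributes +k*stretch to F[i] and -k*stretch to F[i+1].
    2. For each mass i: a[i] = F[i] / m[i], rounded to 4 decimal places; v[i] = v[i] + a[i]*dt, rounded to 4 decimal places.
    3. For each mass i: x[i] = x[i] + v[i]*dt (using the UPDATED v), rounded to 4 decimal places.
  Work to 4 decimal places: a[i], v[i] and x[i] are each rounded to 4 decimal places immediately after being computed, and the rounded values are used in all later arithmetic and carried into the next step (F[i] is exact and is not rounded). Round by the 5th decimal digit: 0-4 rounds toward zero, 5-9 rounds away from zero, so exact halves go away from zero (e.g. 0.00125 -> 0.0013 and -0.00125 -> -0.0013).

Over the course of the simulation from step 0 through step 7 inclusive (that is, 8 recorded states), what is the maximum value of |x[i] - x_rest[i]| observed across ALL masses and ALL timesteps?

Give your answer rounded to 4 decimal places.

Answer: 2.5786

Derivation:
Step 0: x=[3.0000 9.0000] v=[0.0000 -2.0000]
Step 1: x=[3.2500 8.2500] v=[1.0000 -3.0000]
Step 2: x=[3.6250 7.3750] v=[1.5000 -3.5000]
Step 3: x=[3.9688 6.5313] v=[1.3750 -3.3750]
Step 4: x=[4.1329 5.8672] v=[0.6563 -2.6563]
Step 5: x=[4.0138 5.4863] v=[-0.4766 -1.5235]
Step 6: x=[3.5787 5.4214] v=[-1.7404 -0.2598]
Step 7: x=[2.8739 5.6261] v=[-2.8191 0.8189]
Max displacement = 2.5786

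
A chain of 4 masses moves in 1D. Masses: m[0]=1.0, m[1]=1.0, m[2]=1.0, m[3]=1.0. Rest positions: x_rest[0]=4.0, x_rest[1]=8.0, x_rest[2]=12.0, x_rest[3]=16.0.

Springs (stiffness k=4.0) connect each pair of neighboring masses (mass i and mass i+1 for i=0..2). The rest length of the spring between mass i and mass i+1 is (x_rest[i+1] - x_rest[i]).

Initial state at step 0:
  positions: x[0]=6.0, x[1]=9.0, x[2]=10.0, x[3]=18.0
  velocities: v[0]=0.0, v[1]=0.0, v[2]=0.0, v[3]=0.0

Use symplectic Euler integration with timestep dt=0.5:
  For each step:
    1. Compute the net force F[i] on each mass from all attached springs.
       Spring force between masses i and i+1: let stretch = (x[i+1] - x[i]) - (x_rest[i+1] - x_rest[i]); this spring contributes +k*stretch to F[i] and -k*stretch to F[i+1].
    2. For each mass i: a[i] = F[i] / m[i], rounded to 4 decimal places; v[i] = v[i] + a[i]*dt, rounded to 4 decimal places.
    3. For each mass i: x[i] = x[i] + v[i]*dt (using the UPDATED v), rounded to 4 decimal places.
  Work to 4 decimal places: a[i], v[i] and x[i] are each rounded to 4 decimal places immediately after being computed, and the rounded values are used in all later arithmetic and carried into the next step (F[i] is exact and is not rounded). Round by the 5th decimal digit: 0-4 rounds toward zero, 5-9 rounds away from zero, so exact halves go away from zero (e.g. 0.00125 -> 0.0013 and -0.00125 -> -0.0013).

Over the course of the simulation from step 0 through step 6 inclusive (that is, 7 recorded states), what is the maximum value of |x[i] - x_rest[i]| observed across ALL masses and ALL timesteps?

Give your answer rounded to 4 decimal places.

Step 0: x=[6.0000 9.0000 10.0000 18.0000] v=[0.0000 0.0000 0.0000 0.0000]
Step 1: x=[5.0000 7.0000 17.0000 14.0000] v=[-2.0000 -4.0000 14.0000 -8.0000]
Step 2: x=[2.0000 13.0000 11.0000 17.0000] v=[-6.0000 12.0000 -12.0000 6.0000]
Step 3: x=[6.0000 6.0000 13.0000 18.0000] v=[8.0000 -14.0000 4.0000 2.0000]
Step 4: x=[6.0000 6.0000 13.0000 18.0000] v=[0.0000 0.0000 0.0000 0.0000]
Step 5: x=[2.0000 13.0000 11.0000 17.0000] v=[-8.0000 14.0000 -4.0000 -2.0000]
Step 6: x=[5.0000 7.0000 17.0000 14.0000] v=[6.0000 -12.0000 12.0000 -6.0000]
Max displacement = 5.0000

Answer: 5.0000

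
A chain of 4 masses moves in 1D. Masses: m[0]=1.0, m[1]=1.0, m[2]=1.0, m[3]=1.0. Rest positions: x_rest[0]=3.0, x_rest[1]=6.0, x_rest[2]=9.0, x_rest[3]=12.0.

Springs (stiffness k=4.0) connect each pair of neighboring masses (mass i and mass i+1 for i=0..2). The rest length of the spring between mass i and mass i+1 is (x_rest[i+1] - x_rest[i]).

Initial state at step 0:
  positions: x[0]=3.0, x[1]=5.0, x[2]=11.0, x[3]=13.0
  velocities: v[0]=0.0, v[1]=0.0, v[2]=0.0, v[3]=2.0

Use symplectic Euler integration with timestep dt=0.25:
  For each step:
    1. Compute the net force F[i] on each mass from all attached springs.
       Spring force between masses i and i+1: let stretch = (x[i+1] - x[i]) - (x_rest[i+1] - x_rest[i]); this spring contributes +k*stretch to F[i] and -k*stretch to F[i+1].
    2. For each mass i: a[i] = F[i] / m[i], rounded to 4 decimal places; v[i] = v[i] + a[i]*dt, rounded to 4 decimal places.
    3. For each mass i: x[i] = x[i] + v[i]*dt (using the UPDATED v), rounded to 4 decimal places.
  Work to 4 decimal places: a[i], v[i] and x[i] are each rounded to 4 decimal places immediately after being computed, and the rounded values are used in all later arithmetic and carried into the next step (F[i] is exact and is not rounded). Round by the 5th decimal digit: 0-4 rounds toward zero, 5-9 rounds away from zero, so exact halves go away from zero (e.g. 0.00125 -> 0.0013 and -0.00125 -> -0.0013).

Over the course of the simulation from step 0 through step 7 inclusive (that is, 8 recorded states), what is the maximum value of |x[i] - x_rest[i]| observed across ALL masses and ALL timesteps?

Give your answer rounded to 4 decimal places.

Answer: 2.5724

Derivation:
Step 0: x=[3.0000 5.0000 11.0000 13.0000] v=[0.0000 0.0000 0.0000 2.0000]
Step 1: x=[2.7500 6.0000 10.0000 13.7500] v=[-1.0000 4.0000 -4.0000 3.0000]
Step 2: x=[2.5625 7.1875 8.9375 14.3125] v=[-0.7500 4.7500 -4.2500 2.2500]
Step 3: x=[2.7813 7.6563 8.7813 14.2813] v=[0.8750 1.8750 -0.6250 -0.1250]
Step 4: x=[3.4688 7.1876 9.7188 13.6251] v=[2.7500 -1.8750 3.7500 -2.6250]
Step 5: x=[4.3360 6.4220 11.0001 12.7423] v=[3.4688 -3.0626 5.1251 -3.5313]
Step 6: x=[4.9747 6.2794 11.5724 12.1739] v=[2.5548 -0.5705 2.2892 -2.2735]
Step 7: x=[5.1896 7.1339 10.9718 12.2052] v=[0.8595 3.4178 -2.4023 0.1250]
Max displacement = 2.5724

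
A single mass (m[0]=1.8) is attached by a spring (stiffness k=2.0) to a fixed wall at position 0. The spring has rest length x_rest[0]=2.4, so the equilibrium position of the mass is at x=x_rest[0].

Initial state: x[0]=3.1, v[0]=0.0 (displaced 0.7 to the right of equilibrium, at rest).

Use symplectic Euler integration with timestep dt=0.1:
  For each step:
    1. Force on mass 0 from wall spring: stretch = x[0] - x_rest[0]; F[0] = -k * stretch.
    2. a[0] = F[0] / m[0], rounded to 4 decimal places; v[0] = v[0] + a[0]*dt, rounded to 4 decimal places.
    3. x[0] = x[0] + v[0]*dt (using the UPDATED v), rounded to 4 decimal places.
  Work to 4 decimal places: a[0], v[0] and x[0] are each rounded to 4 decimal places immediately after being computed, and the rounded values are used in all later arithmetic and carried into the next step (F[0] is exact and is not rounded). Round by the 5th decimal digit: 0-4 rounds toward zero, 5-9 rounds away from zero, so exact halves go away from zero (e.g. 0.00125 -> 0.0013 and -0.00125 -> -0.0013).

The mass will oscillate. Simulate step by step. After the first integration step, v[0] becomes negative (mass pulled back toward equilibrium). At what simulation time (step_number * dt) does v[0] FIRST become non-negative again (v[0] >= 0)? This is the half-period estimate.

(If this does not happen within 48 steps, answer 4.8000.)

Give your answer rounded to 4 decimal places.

Answer: 3.0000

Derivation:
Step 0: x=[3.1000] v=[0.0000]
Step 1: x=[3.0922] v=[-0.0778]
Step 2: x=[3.0767] v=[-0.1547]
Step 3: x=[3.0537] v=[-0.2299]
Step 4: x=[3.0235] v=[-0.3025]
Step 5: x=[2.9863] v=[-0.3718]
Step 6: x=[2.9426] v=[-0.4369]
Step 7: x=[2.8929] v=[-0.4972]
Step 8: x=[2.8377] v=[-0.5520]
Step 9: x=[2.7776] v=[-0.6006]
Step 10: x=[2.7133] v=[-0.6426]
Step 11: x=[2.6456] v=[-0.6774]
Step 12: x=[2.5751] v=[-0.7047]
Step 13: x=[2.5027] v=[-0.7242]
Step 14: x=[2.4291] v=[-0.7356]
Step 15: x=[2.3552] v=[-0.7388]
Step 16: x=[2.2818] v=[-0.7338]
Step 17: x=[2.2097] v=[-0.7207]
Step 18: x=[2.1397] v=[-0.6996]
Step 19: x=[2.0726] v=[-0.6707]
Step 20: x=[2.0092] v=[-0.6343]
Step 21: x=[1.9501] v=[-0.5909]
Step 22: x=[1.8960] v=[-0.5409]
Step 23: x=[1.8475] v=[-0.4849]
Step 24: x=[1.8052] v=[-0.4235]
Step 25: x=[1.7695] v=[-0.3574]
Step 26: x=[1.7408] v=[-0.2873]
Step 27: x=[1.7194] v=[-0.2141]
Step 28: x=[1.7056] v=[-0.1385]
Step 29: x=[1.6995] v=[-0.0613]
Step 30: x=[1.7012] v=[0.0165]
First v>=0 after going negative at step 30, time=3.0000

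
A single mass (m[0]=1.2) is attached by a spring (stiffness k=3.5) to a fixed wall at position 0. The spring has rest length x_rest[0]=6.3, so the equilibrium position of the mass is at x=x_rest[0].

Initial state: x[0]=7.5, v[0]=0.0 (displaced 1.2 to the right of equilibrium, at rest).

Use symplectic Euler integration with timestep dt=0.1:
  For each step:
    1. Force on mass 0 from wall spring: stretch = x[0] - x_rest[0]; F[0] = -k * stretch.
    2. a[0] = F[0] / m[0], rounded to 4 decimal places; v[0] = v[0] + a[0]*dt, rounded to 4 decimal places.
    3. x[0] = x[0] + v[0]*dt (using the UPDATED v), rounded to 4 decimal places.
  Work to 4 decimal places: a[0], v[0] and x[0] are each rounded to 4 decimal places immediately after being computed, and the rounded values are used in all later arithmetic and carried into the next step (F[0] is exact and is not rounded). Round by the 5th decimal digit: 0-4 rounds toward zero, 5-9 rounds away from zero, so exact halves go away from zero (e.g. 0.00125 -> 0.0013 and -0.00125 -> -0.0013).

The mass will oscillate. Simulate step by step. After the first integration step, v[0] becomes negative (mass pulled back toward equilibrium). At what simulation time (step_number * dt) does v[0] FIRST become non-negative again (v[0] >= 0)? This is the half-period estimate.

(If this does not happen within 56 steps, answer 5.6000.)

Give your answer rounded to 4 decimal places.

Step 0: x=[7.5000] v=[0.0000]
Step 1: x=[7.4650] v=[-0.3500]
Step 2: x=[7.3960] v=[-0.6898]
Step 3: x=[7.2951] v=[-1.0095]
Step 4: x=[7.1651] v=[-1.2997]
Step 5: x=[7.0099] v=[-1.5520]
Step 6: x=[6.8340] v=[-1.7591]
Step 7: x=[6.6425] v=[-1.9149]
Step 8: x=[6.4410] v=[-2.0148]
Step 9: x=[6.2354] v=[-2.0559]
Step 10: x=[6.0317] v=[-2.0371]
Step 11: x=[5.8358] v=[-1.9589]
Step 12: x=[5.6535] v=[-1.8235]
Step 13: x=[5.4900] v=[-1.6349]
Step 14: x=[5.3501] v=[-1.3987]
Step 15: x=[5.2379] v=[-1.1217]
Step 16: x=[5.1567] v=[-0.8119]
Step 17: x=[5.1089] v=[-0.4784]
Step 18: x=[5.0958] v=[-0.1310]
Step 19: x=[5.1178] v=[0.2202]
First v>=0 after going negative at step 19, time=1.9000

Answer: 1.9000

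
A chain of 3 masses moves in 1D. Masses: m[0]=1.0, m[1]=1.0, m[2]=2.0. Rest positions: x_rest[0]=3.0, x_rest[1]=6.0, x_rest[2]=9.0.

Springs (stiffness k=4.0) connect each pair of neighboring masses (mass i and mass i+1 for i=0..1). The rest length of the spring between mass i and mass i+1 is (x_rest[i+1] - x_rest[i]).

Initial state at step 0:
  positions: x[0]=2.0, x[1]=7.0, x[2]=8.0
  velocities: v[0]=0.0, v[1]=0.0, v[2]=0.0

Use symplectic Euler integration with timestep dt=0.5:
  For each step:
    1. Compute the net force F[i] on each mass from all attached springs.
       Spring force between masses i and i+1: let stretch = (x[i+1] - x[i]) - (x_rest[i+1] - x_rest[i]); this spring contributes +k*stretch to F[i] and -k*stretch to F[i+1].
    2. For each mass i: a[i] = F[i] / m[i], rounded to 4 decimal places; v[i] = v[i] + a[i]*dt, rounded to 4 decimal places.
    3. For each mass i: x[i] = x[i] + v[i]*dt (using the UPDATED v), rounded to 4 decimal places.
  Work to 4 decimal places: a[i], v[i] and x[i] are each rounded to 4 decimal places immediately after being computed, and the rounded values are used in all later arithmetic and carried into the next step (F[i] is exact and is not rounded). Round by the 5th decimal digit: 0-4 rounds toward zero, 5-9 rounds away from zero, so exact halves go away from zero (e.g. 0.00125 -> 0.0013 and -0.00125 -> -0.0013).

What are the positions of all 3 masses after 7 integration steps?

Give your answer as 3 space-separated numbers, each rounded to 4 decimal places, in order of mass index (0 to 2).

Step 0: x=[2.0000 7.0000 8.0000] v=[0.0000 0.0000 0.0000]
Step 1: x=[4.0000 3.0000 9.0000] v=[4.0000 -8.0000 2.0000]
Step 2: x=[2.0000 6.0000 8.5000] v=[-4.0000 6.0000 -1.0000]
Step 3: x=[1.0000 7.5000 8.2500] v=[-2.0000 3.0000 -0.5000]
Step 4: x=[3.5000 3.2500 9.1250] v=[5.0000 -8.5000 1.7500]
Step 5: x=[2.7500 5.1250 8.5625] v=[-1.5000 3.7500 -1.1250]
Step 6: x=[1.3750 8.0625 7.7813] v=[-2.7500 5.8750 -1.5625]
Step 7: x=[3.6875 4.0313 8.6407] v=[4.6250 -8.0624 1.7187]

Answer: 3.6875 4.0313 8.6407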